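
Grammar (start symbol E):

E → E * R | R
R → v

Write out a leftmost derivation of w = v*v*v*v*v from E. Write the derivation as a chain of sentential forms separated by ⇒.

E ⇒ E*R   [E → E * R]
E*R ⇒ E*R*R   [E → E * R]
E*R*R ⇒ E*R*R*R   [E → E * R]
E*R*R*R ⇒ E*R*R*R*R   [E → E * R]
E*R*R*R*R ⇒ R*R*R*R*R   [E → R]
R*R*R*R*R ⇒ v*R*R*R*R   [R → v]
v*R*R*R*R ⇒ v*v*R*R*R   [R → v]
v*v*R*R*R ⇒ v*v*v*R*R   [R → v]
v*v*v*R*R ⇒ v*v*v*v*R   [R → v]
v*v*v*v*R ⇒ v*v*v*v*v   [R → v]

E ⇒ E*R ⇒ E*R*R ⇒ E*R*R*R ⇒ E*R*R*R*R ⇒ R*R*R*R*R ⇒ v*R*R*R*R ⇒ v*v*R*R*R ⇒ v*v*v*R*R ⇒ v*v*v*v*R ⇒ v*v*v*v*v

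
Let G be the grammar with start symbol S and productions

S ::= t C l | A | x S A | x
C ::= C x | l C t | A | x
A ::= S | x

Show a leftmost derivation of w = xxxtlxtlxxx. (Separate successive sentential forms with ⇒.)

S ⇒ xSA   [S ::= x S A]
xSA ⇒ xxSAA   [S ::= x S A]
xxSAA ⇒ xxxSAAA   [S ::= x S A]
xxxSAAA ⇒ xxxtClAAA   [S ::= t C l]
xxxtClAAA ⇒ xxxtlCtlAAA   [C ::= l C t]
xxxtlCtlAAA ⇒ xxxtlxtlAAA   [C ::= x]
xxxtlxtlAAA ⇒ xxxtlxtlSAA   [A ::= S]
xxxtlxtlSAA ⇒ xxxtlxtlxAA   [S ::= x]
xxxtlxtlxAA ⇒ xxxtlxtlxxA   [A ::= x]
xxxtlxtlxxA ⇒ xxxtlxtlxxx   [A ::= x]

S ⇒ xSA ⇒ xxSAA ⇒ xxxSAAA ⇒ xxxtClAAA ⇒ xxxtlCtlAAA ⇒ xxxtlxtlAAA ⇒ xxxtlxtlSAA ⇒ xxxtlxtlxAA ⇒ xxxtlxtlxxA ⇒ xxxtlxtlxxx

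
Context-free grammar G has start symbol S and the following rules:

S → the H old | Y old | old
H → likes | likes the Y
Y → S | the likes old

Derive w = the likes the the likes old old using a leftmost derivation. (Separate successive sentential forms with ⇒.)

S ⇒ the H old ⇒ the likes the Y old ⇒ the likes the the likes old old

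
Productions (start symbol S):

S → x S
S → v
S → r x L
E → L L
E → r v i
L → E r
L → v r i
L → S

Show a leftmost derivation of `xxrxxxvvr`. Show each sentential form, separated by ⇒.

S ⇒ xS   [S → x S]
xS ⇒ xxS   [S → x S]
xxS ⇒ xxrxL   [S → r x L]
xxrxL ⇒ xxrxEr   [L → E r]
xxrxEr ⇒ xxrxLLr   [E → L L]
xxrxLLr ⇒ xxrxSLr   [L → S]
xxrxSLr ⇒ xxrxxSLr   [S → x S]
xxrxxSLr ⇒ xxrxxxSLr   [S → x S]
xxrxxxSLr ⇒ xxrxxxvLr   [S → v]
xxrxxxvLr ⇒ xxrxxxvSr   [L → S]
xxrxxxvSr ⇒ xxrxxxvvr   [S → v]

S ⇒ xS ⇒ xxS ⇒ xxrxL ⇒ xxrxEr ⇒ xxrxLLr ⇒ xxrxSLr ⇒ xxrxxSLr ⇒ xxrxxxSLr ⇒ xxrxxxvLr ⇒ xxrxxxvSr ⇒ xxrxxxvvr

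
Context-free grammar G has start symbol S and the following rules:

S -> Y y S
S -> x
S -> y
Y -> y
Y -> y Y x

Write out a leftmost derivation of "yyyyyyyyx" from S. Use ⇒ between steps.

S ⇒ YyS ⇒ yyS ⇒ yyYyS ⇒ yyyyS ⇒ yyyyYyS ⇒ yyyyyyS ⇒ yyyyyyYyS ⇒ yyyyyyyyS ⇒ yyyyyyyyx

S ⇒ YyS   [S -> Y y S]
YyS ⇒ yyS   [Y -> y]
yyS ⇒ yyYyS   [S -> Y y S]
yyYyS ⇒ yyyyS   [Y -> y]
yyyyS ⇒ yyyyYyS   [S -> Y y S]
yyyyYyS ⇒ yyyyyyS   [Y -> y]
yyyyyyS ⇒ yyyyyyYyS   [S -> Y y S]
yyyyyyYyS ⇒ yyyyyyyyS   [Y -> y]
yyyyyyyyS ⇒ yyyyyyyyx   [S -> x]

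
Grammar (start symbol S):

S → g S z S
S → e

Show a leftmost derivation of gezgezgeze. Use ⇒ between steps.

S ⇒ gSzS ⇒ gezS ⇒ gezgSzS ⇒ gezgezS ⇒ gezgezgSzS ⇒ gezgezgezS ⇒ gezgezgeze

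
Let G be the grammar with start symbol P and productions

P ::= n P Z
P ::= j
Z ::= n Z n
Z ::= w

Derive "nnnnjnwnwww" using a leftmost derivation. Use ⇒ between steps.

P ⇒ nPZ   [P ::= n P Z]
nPZ ⇒ nnPZZ   [P ::= n P Z]
nnPZZ ⇒ nnnPZZZ   [P ::= n P Z]
nnnPZZZ ⇒ nnnnPZZZZ   [P ::= n P Z]
nnnnPZZZZ ⇒ nnnnjZZZZ   [P ::= j]
nnnnjZZZZ ⇒ nnnnjnZnZZZ   [Z ::= n Z n]
nnnnjnZnZZZ ⇒ nnnnjnwnZZZ   [Z ::= w]
nnnnjnwnZZZ ⇒ nnnnjnwnwZZ   [Z ::= w]
nnnnjnwnwZZ ⇒ nnnnjnwnwwZ   [Z ::= w]
nnnnjnwnwwZ ⇒ nnnnjnwnwww   [Z ::= w]

P ⇒ nPZ ⇒ nnPZZ ⇒ nnnPZZZ ⇒ nnnnPZZZZ ⇒ nnnnjZZZZ ⇒ nnnnjnZnZZZ ⇒ nnnnjnwnZZZ ⇒ nnnnjnwnwZZ ⇒ nnnnjnwnwwZ ⇒ nnnnjnwnwww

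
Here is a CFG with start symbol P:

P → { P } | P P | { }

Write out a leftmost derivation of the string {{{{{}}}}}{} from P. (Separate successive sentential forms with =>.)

P=>PP=>{P}P=>{{P}}P=>{{{P}}}P=>{{{{P}}}}P=>{{{{{}}}}}P=>{{{{{}}}}}{}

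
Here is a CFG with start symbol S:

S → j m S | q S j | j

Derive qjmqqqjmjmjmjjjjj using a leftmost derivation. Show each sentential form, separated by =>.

S => qSj   [S → q S j]
qSj => qjmSj   [S → j m S]
qjmSj => qjmqSjj   [S → q S j]
qjmqSjj => qjmqqSjjj   [S → q S j]
qjmqqSjjj => qjmqqqSjjjj   [S → q S j]
qjmqqqSjjjj => qjmqqqjmSjjjj   [S → j m S]
qjmqqqjmSjjjj => qjmqqqjmjmSjjjj   [S → j m S]
qjmqqqjmjmSjjjj => qjmqqqjmjmjmSjjjj   [S → j m S]
qjmqqqjmjmjmSjjjj => qjmqqqjmjmjmjjjjj   [S → j]

S => qSj => qjmSj => qjmqSjj => qjmqqSjjj => qjmqqqSjjjj => qjmqqqjmSjjjj => qjmqqqjmjmSjjjj => qjmqqqjmjmjmSjjjj => qjmqqqjmjmjmjjjjj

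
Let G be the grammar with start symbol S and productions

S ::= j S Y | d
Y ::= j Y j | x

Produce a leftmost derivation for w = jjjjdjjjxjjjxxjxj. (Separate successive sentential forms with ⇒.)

S ⇒ jSY   [S ::= j S Y]
jSY ⇒ jjSYY   [S ::= j S Y]
jjSYY ⇒ jjjSYYY   [S ::= j S Y]
jjjSYYY ⇒ jjjjSYYYY   [S ::= j S Y]
jjjjSYYYY ⇒ jjjjdYYYY   [S ::= d]
jjjjdYYYY ⇒ jjjjdjYjYYY   [Y ::= j Y j]
jjjjdjYjYYY ⇒ jjjjdjjYjjYYY   [Y ::= j Y j]
jjjjdjjYjjYYY ⇒ jjjjdjjjYjjjYYY   [Y ::= j Y j]
jjjjdjjjYjjjYYY ⇒ jjjjdjjjxjjjYYY   [Y ::= x]
jjjjdjjjxjjjYYY ⇒ jjjjdjjjxjjjxYY   [Y ::= x]
jjjjdjjjxjjjxYY ⇒ jjjjdjjjxjjjxxY   [Y ::= x]
jjjjdjjjxjjjxxY ⇒ jjjjdjjjxjjjxxjYj   [Y ::= j Y j]
jjjjdjjjxjjjxxjYj ⇒ jjjjdjjjxjjjxxjxj   [Y ::= x]

S ⇒ jSY ⇒ jjSYY ⇒ jjjSYYY ⇒ jjjjSYYYY ⇒ jjjjdYYYY ⇒ jjjjdjYjYYY ⇒ jjjjdjjYjjYYY ⇒ jjjjdjjjYjjjYYY ⇒ jjjjdjjjxjjjYYY ⇒ jjjjdjjjxjjjxYY ⇒ jjjjdjjjxjjjxxY ⇒ jjjjdjjjxjjjxxjYj ⇒ jjjjdjjjxjjjxxjxj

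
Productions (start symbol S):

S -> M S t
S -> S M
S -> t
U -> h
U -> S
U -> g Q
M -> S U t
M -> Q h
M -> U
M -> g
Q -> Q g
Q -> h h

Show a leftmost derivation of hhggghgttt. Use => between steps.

S=>MSt=>QhSt=>QghSt=>QgghSt=>QggghSt=>hhggghSt=>hhggghMStt=>hhggghgStt=>hhggghgttt

S => MSt   [S -> M S t]
MSt => QhSt   [M -> Q h]
QhSt => QghSt   [Q -> Q g]
QghSt => QgghSt   [Q -> Q g]
QgghSt => QggghSt   [Q -> Q g]
QggghSt => hhggghSt   [Q -> h h]
hhggghSt => hhggghMStt   [S -> M S t]
hhggghMStt => hhggghgStt   [M -> g]
hhggghgStt => hhggghgttt   [S -> t]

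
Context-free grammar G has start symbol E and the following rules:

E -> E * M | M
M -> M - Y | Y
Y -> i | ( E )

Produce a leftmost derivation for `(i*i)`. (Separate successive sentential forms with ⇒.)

E ⇒ M ⇒ Y ⇒ (E) ⇒ (E*M) ⇒ (M*M) ⇒ (Y*M) ⇒ (i*M) ⇒ (i*Y) ⇒ (i*i)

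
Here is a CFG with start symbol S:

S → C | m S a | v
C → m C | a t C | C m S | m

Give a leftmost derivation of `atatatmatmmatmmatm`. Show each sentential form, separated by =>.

S => C   [S → C]
C => atC   [C → a t C]
atC => atatC   [C → a t C]
atatC => atatatC   [C → a t C]
atatatC => atatatmC   [C → m C]
atatatmC => atatatmatC   [C → a t C]
atatatmatC => atatatmatCmS   [C → C m S]
atatatmatCmS => atatatmatmCmS   [C → m C]
atatatmatmCmS => atatatmatmmCmS   [C → m C]
atatatmatmmCmS => atatatmatmmatCmS   [C → a t C]
atatatmatmmatCmS => atatatmatmmatmmS   [C → m]
atatatmatmmatmmS => atatatmatmmatmmC   [S → C]
atatatmatmmatmmC => atatatmatmmatmmatC   [C → a t C]
atatatmatmmatmmatC => atatatmatmmatmmatm   [C → m]

S=>C=>atC=>atatC=>atatatC=>atatatmC=>atatatmatC=>atatatmatCmS=>atatatmatmCmS=>atatatmatmmCmS=>atatatmatmmatCmS=>atatatmatmmatmmS=>atatatmatmmatmmC=>atatatmatmmatmmatC=>atatatmatmmatmmatm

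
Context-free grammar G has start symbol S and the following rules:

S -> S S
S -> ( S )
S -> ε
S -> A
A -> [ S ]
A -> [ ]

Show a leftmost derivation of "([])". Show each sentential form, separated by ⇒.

S ⇒ (S) ⇒ (SS) ⇒ (AS) ⇒ ([S]S) ⇒ ([]S) ⇒ ([])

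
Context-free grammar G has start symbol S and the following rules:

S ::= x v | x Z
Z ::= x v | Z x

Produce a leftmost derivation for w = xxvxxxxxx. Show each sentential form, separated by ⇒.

S⇒xZ⇒xZx⇒xZxx⇒xZxxx⇒xZxxxx⇒xZxxxxx⇒xZxxxxxx⇒xxvxxxxxx

S ⇒ xZ   [S ::= x Z]
xZ ⇒ xZx   [Z ::= Z x]
xZx ⇒ xZxx   [Z ::= Z x]
xZxx ⇒ xZxxx   [Z ::= Z x]
xZxxx ⇒ xZxxxx   [Z ::= Z x]
xZxxxx ⇒ xZxxxxx   [Z ::= Z x]
xZxxxxx ⇒ xZxxxxxx   [Z ::= Z x]
xZxxxxxx ⇒ xxvxxxxxx   [Z ::= x v]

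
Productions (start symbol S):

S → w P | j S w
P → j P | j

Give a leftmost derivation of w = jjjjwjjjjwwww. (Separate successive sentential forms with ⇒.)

S ⇒ jSw ⇒ jjSww ⇒ jjjSwww ⇒ jjjjSwwww ⇒ jjjjwPwwww ⇒ jjjjwjPwwww ⇒ jjjjwjjPwwww ⇒ jjjjwjjjPwwww ⇒ jjjjwjjjjwwww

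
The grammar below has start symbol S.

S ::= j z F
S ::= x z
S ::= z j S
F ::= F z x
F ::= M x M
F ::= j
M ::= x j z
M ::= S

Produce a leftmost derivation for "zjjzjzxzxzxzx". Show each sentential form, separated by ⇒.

S ⇒ zjS ⇒ zjjzF ⇒ zjjzFzx ⇒ zjjzFzxzx ⇒ zjjzFzxzxzx ⇒ zjjzFzxzxzxzx ⇒ zjjzjzxzxzxzx

S ⇒ zjS   [S ::= z j S]
zjS ⇒ zjjzF   [S ::= j z F]
zjjzF ⇒ zjjzFzx   [F ::= F z x]
zjjzFzx ⇒ zjjzFzxzx   [F ::= F z x]
zjjzFzxzx ⇒ zjjzFzxzxzx   [F ::= F z x]
zjjzFzxzxzx ⇒ zjjzFzxzxzxzx   [F ::= F z x]
zjjzFzxzxzxzx ⇒ zjjzjzxzxzxzx   [F ::= j]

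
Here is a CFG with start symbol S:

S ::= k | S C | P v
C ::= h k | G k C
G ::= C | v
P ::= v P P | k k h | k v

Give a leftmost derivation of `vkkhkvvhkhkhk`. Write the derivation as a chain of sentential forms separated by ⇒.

S ⇒ SC   [S ::= S C]
SC ⇒ SCC   [S ::= S C]
SCC ⇒ SCCC   [S ::= S C]
SCCC ⇒ PvCCC   [S ::= P v]
PvCCC ⇒ vPPvCCC   [P ::= v P P]
vPPvCCC ⇒ vkkhPvCCC   [P ::= k k h]
vkkhPvCCC ⇒ vkkhkvvCCC   [P ::= k v]
vkkhkvvCCC ⇒ vkkhkvvhkCC   [C ::= h k]
vkkhkvvhkCC ⇒ vkkhkvvhkhkC   [C ::= h k]
vkkhkvvhkhkC ⇒ vkkhkvvhkhkhk   [C ::= h k]

S⇒SC⇒SCC⇒SCCC⇒PvCCC⇒vPPvCCC⇒vkkhPvCCC⇒vkkhkvvCCC⇒vkkhkvvhkCC⇒vkkhkvvhkhkC⇒vkkhkvvhkhkhk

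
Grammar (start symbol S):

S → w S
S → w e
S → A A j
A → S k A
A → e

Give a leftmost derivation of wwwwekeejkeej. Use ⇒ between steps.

S⇒wS⇒wwS⇒wwAAj⇒wwSkAAj⇒wwwSkAAj⇒wwwAAjkAAj⇒wwwSkAAjkAAj⇒wwwwekAAjkAAj⇒wwwwekeAjkAAj⇒wwwwekeejkAAj⇒wwwwekeejkeAj⇒wwwwekeejkeej

S ⇒ wS   [S → w S]
wS ⇒ wwS   [S → w S]
wwS ⇒ wwAAj   [S → A A j]
wwAAj ⇒ wwSkAAj   [A → S k A]
wwSkAAj ⇒ wwwSkAAj   [S → w S]
wwwSkAAj ⇒ wwwAAjkAAj   [S → A A j]
wwwAAjkAAj ⇒ wwwSkAAjkAAj   [A → S k A]
wwwSkAAjkAAj ⇒ wwwwekAAjkAAj   [S → w e]
wwwwekAAjkAAj ⇒ wwwwekeAjkAAj   [A → e]
wwwwekeAjkAAj ⇒ wwwwekeejkAAj   [A → e]
wwwwekeejkAAj ⇒ wwwwekeejkeAj   [A → e]
wwwwekeejkeAj ⇒ wwwwekeejkeej   [A → e]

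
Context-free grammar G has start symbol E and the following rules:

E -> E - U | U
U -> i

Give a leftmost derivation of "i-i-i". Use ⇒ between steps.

E ⇒ E-U ⇒ E-U-U ⇒ U-U-U ⇒ i-U-U ⇒ i-i-U ⇒ i-i-i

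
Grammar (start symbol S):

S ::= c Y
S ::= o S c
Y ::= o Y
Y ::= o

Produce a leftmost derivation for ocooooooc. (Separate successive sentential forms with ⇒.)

S ⇒ oSc   [S ::= o S c]
oSc ⇒ ocYc   [S ::= c Y]
ocYc ⇒ ocoYc   [Y ::= o Y]
ocoYc ⇒ ocooYc   [Y ::= o Y]
ocooYc ⇒ ocoooYc   [Y ::= o Y]
ocoooYc ⇒ ocooooYc   [Y ::= o Y]
ocooooYc ⇒ ocoooooYc   [Y ::= o Y]
ocoooooYc ⇒ ocooooooc   [Y ::= o]

S⇒oSc⇒ocYc⇒ocoYc⇒ocooYc⇒ocoooYc⇒ocooooYc⇒ocoooooYc⇒ocooooooc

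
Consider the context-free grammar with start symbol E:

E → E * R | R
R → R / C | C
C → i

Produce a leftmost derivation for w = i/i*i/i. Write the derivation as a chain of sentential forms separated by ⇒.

E ⇒ E*R ⇒ R*R ⇒ R/C*R ⇒ C/C*R ⇒ i/C*R ⇒ i/i*R ⇒ i/i*R/C ⇒ i/i*C/C ⇒ i/i*i/C ⇒ i/i*i/i

E ⇒ E*R   [E → E * R]
E*R ⇒ R*R   [E → R]
R*R ⇒ R/C*R   [R → R / C]
R/C*R ⇒ C/C*R   [R → C]
C/C*R ⇒ i/C*R   [C → i]
i/C*R ⇒ i/i*R   [C → i]
i/i*R ⇒ i/i*R/C   [R → R / C]
i/i*R/C ⇒ i/i*C/C   [R → C]
i/i*C/C ⇒ i/i*i/C   [C → i]
i/i*i/C ⇒ i/i*i/i   [C → i]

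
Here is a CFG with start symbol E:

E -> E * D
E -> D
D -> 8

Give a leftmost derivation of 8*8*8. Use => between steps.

E=>E*D=>E*D*D=>D*D*D=>8*D*D=>8*8*D=>8*8*8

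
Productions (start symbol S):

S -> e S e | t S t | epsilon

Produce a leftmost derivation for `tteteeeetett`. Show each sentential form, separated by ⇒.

S ⇒ tSt   [S -> t S t]
tSt ⇒ ttStt   [S -> t S t]
ttStt ⇒ tteSett   [S -> e S e]
tteSett ⇒ ttetStett   [S -> t S t]
ttetStett ⇒ tteteSetett   [S -> e S e]
tteteSetett ⇒ tteteeSeetett   [S -> e S e]
tteteeSeetett ⇒ tteteeeetett   [S -> epsilon]

S⇒tSt⇒ttStt⇒tteSett⇒ttetStett⇒tteteSetett⇒tteteeSeetett⇒tteteeeetett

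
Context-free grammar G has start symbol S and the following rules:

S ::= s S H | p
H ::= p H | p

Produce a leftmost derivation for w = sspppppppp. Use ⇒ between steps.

S ⇒ sSH ⇒ ssSHH ⇒ sspHH ⇒ ssppHH ⇒ sspppHH ⇒ ssppppHH ⇒ sspppppHH ⇒ ssppppppHH ⇒ sspppppppH ⇒ sspppppppp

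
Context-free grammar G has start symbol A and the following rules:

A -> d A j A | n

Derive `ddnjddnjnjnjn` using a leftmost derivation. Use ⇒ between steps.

A ⇒ dAjA   [A -> d A j A]
dAjA ⇒ ddAjAjA   [A -> d A j A]
ddAjAjA ⇒ ddnjAjA   [A -> n]
ddnjAjA ⇒ ddnjdAjAjA   [A -> d A j A]
ddnjdAjAjA ⇒ ddnjddAjAjAjA   [A -> d A j A]
ddnjddAjAjAjA ⇒ ddnjddnjAjAjA   [A -> n]
ddnjddnjAjAjA ⇒ ddnjddnjnjAjA   [A -> n]
ddnjddnjnjAjA ⇒ ddnjddnjnjnjA   [A -> n]
ddnjddnjnjnjA ⇒ ddnjddnjnjnjn   [A -> n]

A ⇒ dAjA ⇒ ddAjAjA ⇒ ddnjAjA ⇒ ddnjdAjAjA ⇒ ddnjddAjAjAjA ⇒ ddnjddnjAjAjA ⇒ ddnjddnjnjAjA ⇒ ddnjddnjnjnjA ⇒ ddnjddnjnjnjn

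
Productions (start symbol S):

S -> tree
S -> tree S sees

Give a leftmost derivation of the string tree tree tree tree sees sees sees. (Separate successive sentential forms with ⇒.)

S ⇒ tree S sees ⇒ tree tree S sees sees ⇒ tree tree tree S sees sees sees ⇒ tree tree tree tree sees sees sees

S ⇒ tree S sees   [S -> tree S sees]
tree S sees ⇒ tree tree S sees sees   [S -> tree S sees]
tree tree S sees sees ⇒ tree tree tree S sees sees sees   [S -> tree S sees]
tree tree tree S sees sees sees ⇒ tree tree tree tree sees sees sees   [S -> tree]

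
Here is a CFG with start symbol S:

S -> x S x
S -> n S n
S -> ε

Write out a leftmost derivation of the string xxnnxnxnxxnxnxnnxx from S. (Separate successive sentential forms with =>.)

S => xSx => xxSxx => xxnSnxx => xxnnSnnxx => xxnnxSxnnxx => xxnnxnSnxnnxx => xxnnxnxSxnxnnxx => xxnnxnxnSnxnxnnxx => xxnnxnxnxSxnxnxnnxx => xxnnxnxnxxnxnxnnxx

S => xSx   [S -> x S x]
xSx => xxSxx   [S -> x S x]
xxSxx => xxnSnxx   [S -> n S n]
xxnSnxx => xxnnSnnxx   [S -> n S n]
xxnnSnnxx => xxnnxSxnnxx   [S -> x S x]
xxnnxSxnnxx => xxnnxnSnxnnxx   [S -> n S n]
xxnnxnSnxnnxx => xxnnxnxSxnxnnxx   [S -> x S x]
xxnnxnxSxnxnnxx => xxnnxnxnSnxnxnnxx   [S -> n S n]
xxnnxnxnSnxnxnnxx => xxnnxnxnxSxnxnxnnxx   [S -> x S x]
xxnnxnxnxSxnxnxnnxx => xxnnxnxnxxnxnxnnxx   [S -> ε]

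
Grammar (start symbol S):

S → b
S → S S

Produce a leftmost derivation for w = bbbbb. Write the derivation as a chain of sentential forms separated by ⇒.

S ⇒ SS ⇒ bS ⇒ bSS ⇒ bSSS ⇒ bSSSS ⇒ bbSSS ⇒ bbbSS ⇒ bbbbS ⇒ bbbbb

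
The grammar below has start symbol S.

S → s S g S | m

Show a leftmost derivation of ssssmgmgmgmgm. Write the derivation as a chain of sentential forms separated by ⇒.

S ⇒ sSgS ⇒ ssSgSgS ⇒ sssSgSgSgS ⇒ ssssSgSgSgSgS ⇒ ssssmgSgSgSgS ⇒ ssssmgmgSgSgS ⇒ ssssmgmgmgSgS ⇒ ssssmgmgmgmgS ⇒ ssssmgmgmgmgm

S ⇒ sSgS   [S → s S g S]
sSgS ⇒ ssSgSgS   [S → s S g S]
ssSgSgS ⇒ sssSgSgSgS   [S → s S g S]
sssSgSgSgS ⇒ ssssSgSgSgSgS   [S → s S g S]
ssssSgSgSgSgS ⇒ ssssmgSgSgSgS   [S → m]
ssssmgSgSgSgS ⇒ ssssmgmgSgSgS   [S → m]
ssssmgmgSgSgS ⇒ ssssmgmgmgSgS   [S → m]
ssssmgmgmgSgS ⇒ ssssmgmgmgmgS   [S → m]
ssssmgmgmgmgS ⇒ ssssmgmgmgmgm   [S → m]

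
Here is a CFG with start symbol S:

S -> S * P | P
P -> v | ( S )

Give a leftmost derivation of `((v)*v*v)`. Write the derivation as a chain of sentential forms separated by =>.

S => P   [S -> P]
P => (S)   [P -> ( S )]
(S) => (S*P)   [S -> S * P]
(S*P) => (S*P*P)   [S -> S * P]
(S*P*P) => (P*P*P)   [S -> P]
(P*P*P) => ((S)*P*P)   [P -> ( S )]
((S)*P*P) => ((P)*P*P)   [S -> P]
((P)*P*P) => ((v)*P*P)   [P -> v]
((v)*P*P) => ((v)*v*P)   [P -> v]
((v)*v*P) => ((v)*v*v)   [P -> v]

S => P => (S) => (S*P) => (S*P*P) => (P*P*P) => ((S)*P*P) => ((P)*P*P) => ((v)*P*P) => ((v)*v*P) => ((v)*v*v)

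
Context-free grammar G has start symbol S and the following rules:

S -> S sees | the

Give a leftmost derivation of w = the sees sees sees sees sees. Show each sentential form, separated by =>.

S => S sees   [S -> S sees]
S sees => S sees sees   [S -> S sees]
S sees sees => S sees sees sees   [S -> S sees]
S sees sees sees => S sees sees sees sees   [S -> S sees]
S sees sees sees sees => S sees sees sees sees sees   [S -> S sees]
S sees sees sees sees sees => the sees sees sees sees sees   [S -> the]

S => S sees => S sees sees => S sees sees sees => S sees sees sees sees => S sees sees sees sees sees => the sees sees sees sees sees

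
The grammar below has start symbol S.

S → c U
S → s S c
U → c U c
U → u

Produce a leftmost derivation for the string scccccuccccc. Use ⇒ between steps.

S ⇒ sSc   [S → s S c]
sSc ⇒ scUc   [S → c U]
scUc ⇒ sccUcc   [U → c U c]
sccUcc ⇒ scccUccc   [U → c U c]
scccUccc ⇒ sccccUcccc   [U → c U c]
sccccUcccc ⇒ scccccUccccc   [U → c U c]
scccccUccccc ⇒ scccccuccccc   [U → u]

S ⇒ sSc ⇒ scUc ⇒ sccUcc ⇒ scccUccc ⇒ sccccUcccc ⇒ scccccUccccc ⇒ scccccuccccc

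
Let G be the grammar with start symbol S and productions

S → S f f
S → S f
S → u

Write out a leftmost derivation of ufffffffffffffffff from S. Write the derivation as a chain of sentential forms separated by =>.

S => Sff => Sffff => Sffffff => Sffffffff => Sffffffffff => Sfffffffffff => Sffffffffffff => Sfffffffffffff => Sfffffffffffffff => Sffffffffffffffff => Sfffffffffffffffff => ufffffffffffffffff

S => Sff   [S → S f f]
Sff => Sffff   [S → S f f]
Sffff => Sffffff   [S → S f f]
Sffffff => Sffffffff   [S → S f f]
Sffffffff => Sffffffffff   [S → S f f]
Sffffffffff => Sfffffffffff   [S → S f]
Sfffffffffff => Sffffffffffff   [S → S f]
Sffffffffffff => Sfffffffffffff   [S → S f]
Sfffffffffffff => Sfffffffffffffff   [S → S f f]
Sfffffffffffffff => Sffffffffffffffff   [S → S f]
Sffffffffffffffff => Sfffffffffffffffff   [S → S f]
Sfffffffffffffffff => ufffffffffffffffff   [S → u]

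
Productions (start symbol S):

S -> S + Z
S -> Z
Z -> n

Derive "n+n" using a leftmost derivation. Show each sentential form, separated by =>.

S=>S+Z=>Z+Z=>n+Z=>n+n

S => S+Z   [S -> S + Z]
S+Z => Z+Z   [S -> Z]
Z+Z => n+Z   [Z -> n]
n+Z => n+n   [Z -> n]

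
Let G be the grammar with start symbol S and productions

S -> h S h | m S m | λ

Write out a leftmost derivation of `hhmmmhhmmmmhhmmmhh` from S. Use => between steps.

S => hSh   [S -> h S h]
hSh => hhShh   [S -> h S h]
hhShh => hhmSmhh   [S -> m S m]
hhmSmhh => hhmmSmmhh   [S -> m S m]
hhmmSmmhh => hhmmmSmmmhh   [S -> m S m]
hhmmmSmmmhh => hhmmmhShmmmhh   [S -> h S h]
hhmmmhShmmmhh => hhmmmhhShhmmmhh   [S -> h S h]
hhmmmhhShhmmmhh => hhmmmhhmSmhhmmmhh   [S -> m S m]
hhmmmhhmSmhhmmmhh => hhmmmhhmmSmmhhmmmhh   [S -> m S m]
hhmmmhhmmSmmhhmmmhh => hhmmmhhmmmmhhmmmhh   [S -> λ]

S => hSh => hhShh => hhmSmhh => hhmmSmmhh => hhmmmSmmmhh => hhmmmhShmmmhh => hhmmmhhShhmmmhh => hhmmmhhmSmhhmmmhh => hhmmmhhmmSmmhhmmmhh => hhmmmhhmmmmhhmmmhh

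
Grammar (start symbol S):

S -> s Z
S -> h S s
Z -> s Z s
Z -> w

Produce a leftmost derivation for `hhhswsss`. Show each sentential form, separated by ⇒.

S ⇒ hSs ⇒ hhSss ⇒ hhhSsss ⇒ hhhsZsss ⇒ hhhswsss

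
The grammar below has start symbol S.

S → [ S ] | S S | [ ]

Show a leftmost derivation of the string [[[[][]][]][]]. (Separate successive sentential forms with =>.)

S => [S]   [S → [ S ]]
[S] => [SS]   [S → S S]
[SS] => [[S]S]   [S → [ S ]]
[[S]S] => [[SS]S]   [S → S S]
[[SS]S] => [[[S]S]S]   [S → [ S ]]
[[[S]S]S] => [[[SS]S]S]   [S → S S]
[[[SS]S]S] => [[[[]S]S]S]   [S → [ ]]
[[[[]S]S]S] => [[[[][]]S]S]   [S → [ ]]
[[[[][]]S]S] => [[[[][]][]]S]   [S → [ ]]
[[[[][]][]]S] => [[[[][]][]][]]   [S → [ ]]

S => [S] => [SS] => [[S]S] => [[SS]S] => [[[S]S]S] => [[[SS]S]S] => [[[[]S]S]S] => [[[[][]]S]S] => [[[[][]][]]S] => [[[[][]][]][]]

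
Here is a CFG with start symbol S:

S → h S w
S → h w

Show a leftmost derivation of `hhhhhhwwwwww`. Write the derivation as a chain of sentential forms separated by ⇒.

S ⇒ hSw ⇒ hhSww ⇒ hhhSwww ⇒ hhhhSwwww ⇒ hhhhhSwwwww ⇒ hhhhhhwwwwww

S ⇒ hSw   [S → h S w]
hSw ⇒ hhSww   [S → h S w]
hhSww ⇒ hhhSwww   [S → h S w]
hhhSwww ⇒ hhhhSwwww   [S → h S w]
hhhhSwwww ⇒ hhhhhSwwwww   [S → h S w]
hhhhhSwwwww ⇒ hhhhhhwwwwww   [S → h w]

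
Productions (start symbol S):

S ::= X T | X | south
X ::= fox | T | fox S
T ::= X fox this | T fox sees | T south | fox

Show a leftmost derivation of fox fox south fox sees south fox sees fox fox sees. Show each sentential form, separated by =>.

S => X   [S ::= X]
X => fox S   [X ::= fox S]
fox S => fox X T   [S ::= X T]
fox X T => fox T T   [X ::= T]
fox T T => fox T fox sees T   [T ::= T fox sees]
fox T fox sees T => fox T south fox sees T   [T ::= T south]
fox T south fox sees T => fox T fox sees south fox sees T   [T ::= T fox sees]
fox T fox sees south fox sees T => fox T south fox sees south fox sees T   [T ::= T south]
fox T south fox sees south fox sees T => fox fox south fox sees south fox sees T   [T ::= fox]
fox fox south fox sees south fox sees T => fox fox south fox sees south fox sees T fox sees   [T ::= T fox sees]
fox fox south fox sees south fox sees T fox sees => fox fox south fox sees south fox sees fox fox sees   [T ::= fox]

S => X => fox S => fox X T => fox T T => fox T fox sees T => fox T south fox sees T => fox T fox sees south fox sees T => fox T south fox sees south fox sees T => fox fox south fox sees south fox sees T => fox fox south fox sees south fox sees T fox sees => fox fox south fox sees south fox sees fox fox sees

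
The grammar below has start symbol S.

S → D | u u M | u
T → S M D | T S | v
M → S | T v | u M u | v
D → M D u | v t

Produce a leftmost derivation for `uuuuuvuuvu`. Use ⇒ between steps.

S ⇒ uuM   [S → u u M]
uuM ⇒ uuS   [M → S]
uuS ⇒ uuuuM   [S → u u M]
uuuuM ⇒ uuuuuMu   [M → u M u]
uuuuuMu ⇒ uuuuuTvu   [M → T v]
uuuuuTvu ⇒ uuuuuTSvu   [T → T S]
uuuuuTSvu ⇒ uuuuuTSSvu   [T → T S]
uuuuuTSSvu ⇒ uuuuuvSSvu   [T → v]
uuuuuvSSvu ⇒ uuuuuvuSvu   [S → u]
uuuuuvuSvu ⇒ uuuuuvuuvu   [S → u]

S ⇒ uuM ⇒ uuS ⇒ uuuuM ⇒ uuuuuMu ⇒ uuuuuTvu ⇒ uuuuuTSvu ⇒ uuuuuTSSvu ⇒ uuuuuvSSvu ⇒ uuuuuvuSvu ⇒ uuuuuvuuvu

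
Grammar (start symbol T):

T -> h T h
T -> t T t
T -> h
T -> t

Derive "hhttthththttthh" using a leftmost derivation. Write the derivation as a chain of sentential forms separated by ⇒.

T ⇒ hTh ⇒ hhThh ⇒ hhtTthh ⇒ hhttTtthh ⇒ hhtttTttthh ⇒ hhttthThttthh ⇒ hhttthtTthttthh ⇒ hhttthththttthh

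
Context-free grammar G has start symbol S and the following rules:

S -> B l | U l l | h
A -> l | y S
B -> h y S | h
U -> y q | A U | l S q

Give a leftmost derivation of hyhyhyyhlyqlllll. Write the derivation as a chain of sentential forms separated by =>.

S => Bl => hySl => hyBll => hyhySll => hyhyBlll => hyhyhySlll => hyhyhyUlllll => hyhyhyAUlllll => hyhyhyySUlllll => hyhyhyyBlUlllll => hyhyhyyhlUlllll => hyhyhyyhlyqlllll

S => Bl   [S -> B l]
Bl => hySl   [B -> h y S]
hySl => hyBll   [S -> B l]
hyBll => hyhySll   [B -> h y S]
hyhySll => hyhyBlll   [S -> B l]
hyhyBlll => hyhyhySlll   [B -> h y S]
hyhyhySlll => hyhyhyUlllll   [S -> U l l]
hyhyhyUlllll => hyhyhyAUlllll   [U -> A U]
hyhyhyAUlllll => hyhyhyySUlllll   [A -> y S]
hyhyhyySUlllll => hyhyhyyBlUlllll   [S -> B l]
hyhyhyyBlUlllll => hyhyhyyhlUlllll   [B -> h]
hyhyhyyhlUlllll => hyhyhyyhlyqlllll   [U -> y q]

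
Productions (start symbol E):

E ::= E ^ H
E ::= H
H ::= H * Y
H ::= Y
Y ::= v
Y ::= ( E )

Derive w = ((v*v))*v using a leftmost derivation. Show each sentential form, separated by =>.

E => H   [E ::= H]
H => H*Y   [H ::= H * Y]
H*Y => Y*Y   [H ::= Y]
Y*Y => (E)*Y   [Y ::= ( E )]
(E)*Y => (H)*Y   [E ::= H]
(H)*Y => (Y)*Y   [H ::= Y]
(Y)*Y => ((E))*Y   [Y ::= ( E )]
((E))*Y => ((H))*Y   [E ::= H]
((H))*Y => ((H*Y))*Y   [H ::= H * Y]
((H*Y))*Y => ((Y*Y))*Y   [H ::= Y]
((Y*Y))*Y => ((v*Y))*Y   [Y ::= v]
((v*Y))*Y => ((v*v))*Y   [Y ::= v]
((v*v))*Y => ((v*v))*v   [Y ::= v]

E => H => H*Y => Y*Y => (E)*Y => (H)*Y => (Y)*Y => ((E))*Y => ((H))*Y => ((H*Y))*Y => ((Y*Y))*Y => ((v*Y))*Y => ((v*v))*Y => ((v*v))*v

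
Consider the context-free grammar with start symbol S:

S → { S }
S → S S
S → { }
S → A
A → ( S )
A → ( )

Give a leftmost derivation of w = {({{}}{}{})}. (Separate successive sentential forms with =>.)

S => {S}   [S → { S }]
{S} => {A}   [S → A]
{A} => {(S)}   [A → ( S )]
{(S)} => {(SS)}   [S → S S]
{(SS)} => {(SSS)}   [S → S S]
{(SSS)} => {({S}SS)}   [S → { S }]
{({S}SS)} => {({{}}SS)}   [S → { }]
{({{}}SS)} => {({{}}{}S)}   [S → { }]
{({{}}{}S)} => {({{}}{}{})}   [S → { }]

S=>{S}=>{A}=>{(S)}=>{(SS)}=>{(SSS)}=>{({S}SS)}=>{({{}}SS)}=>{({{}}{}S)}=>{({{}}{}{})}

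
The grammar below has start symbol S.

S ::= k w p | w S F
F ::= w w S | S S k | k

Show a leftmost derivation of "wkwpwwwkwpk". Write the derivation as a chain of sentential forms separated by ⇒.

S ⇒ wSF ⇒ wkwpF ⇒ wkwpwwS ⇒ wkwpwwwSF ⇒ wkwpwwwkwpF ⇒ wkwpwwwkwpk

S ⇒ wSF   [S ::= w S F]
wSF ⇒ wkwpF   [S ::= k w p]
wkwpF ⇒ wkwpwwS   [F ::= w w S]
wkwpwwS ⇒ wkwpwwwSF   [S ::= w S F]
wkwpwwwSF ⇒ wkwpwwwkwpF   [S ::= k w p]
wkwpwwwkwpF ⇒ wkwpwwwkwpk   [F ::= k]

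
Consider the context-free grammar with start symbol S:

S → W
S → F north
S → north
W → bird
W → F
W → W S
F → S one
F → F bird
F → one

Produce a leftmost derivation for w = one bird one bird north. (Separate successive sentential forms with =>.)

S => F north => F bird north => S one bird north => W one bird north => F one bird north => F bird one bird north => one bird one bird north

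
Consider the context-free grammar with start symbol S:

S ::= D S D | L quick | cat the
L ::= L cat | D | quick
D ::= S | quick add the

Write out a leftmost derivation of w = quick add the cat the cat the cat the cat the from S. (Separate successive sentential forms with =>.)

S => D S D   [S ::= D S D]
D S D => quick add the S D   [D ::= quick add the]
quick add the S D => quick add the cat the D   [S ::= cat the]
quick add the cat the D => quick add the cat the S   [D ::= S]
quick add the cat the S => quick add the cat the D S D   [S ::= D S D]
quick add the cat the D S D => quick add the cat the S S D   [D ::= S]
quick add the cat the S S D => quick add the cat the cat the S D   [S ::= cat the]
quick add the cat the cat the S D => quick add the cat the cat the cat the D   [S ::= cat the]
quick add the cat the cat the cat the D => quick add the cat the cat the cat the S   [D ::= S]
quick add the cat the cat the cat the S => quick add the cat the cat the cat the cat the   [S ::= cat the]

S => D S D => quick add the S D => quick add the cat the D => quick add the cat the S => quick add the cat the D S D => quick add the cat the S S D => quick add the cat the cat the S D => quick add the cat the cat the cat the D => quick add the cat the cat the cat the S => quick add the cat the cat the cat the cat the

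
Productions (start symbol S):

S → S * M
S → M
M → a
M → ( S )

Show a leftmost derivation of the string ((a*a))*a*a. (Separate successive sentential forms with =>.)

S => S*M => S*M*M => M*M*M => (S)*M*M => (M)*M*M => ((S))*M*M => ((S*M))*M*M => ((M*M))*M*M => ((a*M))*M*M => ((a*a))*M*M => ((a*a))*a*M => ((a*a))*a*a

S => S*M   [S → S * M]
S*M => S*M*M   [S → S * M]
S*M*M => M*M*M   [S → M]
M*M*M => (S)*M*M   [M → ( S )]
(S)*M*M => (M)*M*M   [S → M]
(M)*M*M => ((S))*M*M   [M → ( S )]
((S))*M*M => ((S*M))*M*M   [S → S * M]
((S*M))*M*M => ((M*M))*M*M   [S → M]
((M*M))*M*M => ((a*M))*M*M   [M → a]
((a*M))*M*M => ((a*a))*M*M   [M → a]
((a*a))*M*M => ((a*a))*a*M   [M → a]
((a*a))*a*M => ((a*a))*a*a   [M → a]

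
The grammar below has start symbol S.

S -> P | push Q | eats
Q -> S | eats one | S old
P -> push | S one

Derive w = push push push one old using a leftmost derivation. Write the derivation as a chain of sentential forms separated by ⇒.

S ⇒ push Q   [S -> push Q]
push Q ⇒ push S old   [Q -> S old]
push S old ⇒ push push Q old   [S -> push Q]
push push Q old ⇒ push push S old   [Q -> S]
push push S old ⇒ push push P old   [S -> P]
push push P old ⇒ push push S one old   [P -> S one]
push push S one old ⇒ push push P one old   [S -> P]
push push P one old ⇒ push push push one old   [P -> push]

S ⇒ push Q ⇒ push S old ⇒ push push Q old ⇒ push push S old ⇒ push push P old ⇒ push push S one old ⇒ push push P one old ⇒ push push push one old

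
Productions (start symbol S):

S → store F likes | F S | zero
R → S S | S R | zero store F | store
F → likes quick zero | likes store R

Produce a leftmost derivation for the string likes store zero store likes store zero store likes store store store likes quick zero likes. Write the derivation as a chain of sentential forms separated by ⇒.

S ⇒ F S ⇒ likes store R S ⇒ likes store zero store F S ⇒ likes store zero store likes store R S ⇒ likes store zero store likes store zero store F S ⇒ likes store zero store likes store zero store likes store R S ⇒ likes store zero store likes store zero store likes store store S ⇒ likes store zero store likes store zero store likes store store store F likes ⇒ likes store zero store likes store zero store likes store store store likes quick zero likes

S ⇒ F S   [S → F S]
F S ⇒ likes store R S   [F → likes store R]
likes store R S ⇒ likes store zero store F S   [R → zero store F]
likes store zero store F S ⇒ likes store zero store likes store R S   [F → likes store R]
likes store zero store likes store R S ⇒ likes store zero store likes store zero store F S   [R → zero store F]
likes store zero store likes store zero store F S ⇒ likes store zero store likes store zero store likes store R S   [F → likes store R]
likes store zero store likes store zero store likes store R S ⇒ likes store zero store likes store zero store likes store store S   [R → store]
likes store zero store likes store zero store likes store store S ⇒ likes store zero store likes store zero store likes store store store F likes   [S → store F likes]
likes store zero store likes store zero store likes store store store F likes ⇒ likes store zero store likes store zero store likes store store store likes quick zero likes   [F → likes quick zero]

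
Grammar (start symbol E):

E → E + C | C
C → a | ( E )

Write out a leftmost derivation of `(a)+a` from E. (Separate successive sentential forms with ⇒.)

E ⇒ E+C ⇒ C+C ⇒ (E)+C ⇒ (C)+C ⇒ (a)+C ⇒ (a)+a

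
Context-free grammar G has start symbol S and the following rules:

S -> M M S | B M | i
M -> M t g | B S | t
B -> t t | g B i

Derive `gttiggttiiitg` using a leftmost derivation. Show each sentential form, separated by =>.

S => BM => gBiM => gttiM => gttiMtg => gttiBStg => gttigBiStg => gttiggBiiStg => gttiggttiiStg => gttiggttiiitg

S => BM   [S -> B M]
BM => gBiM   [B -> g B i]
gBiM => gttiM   [B -> t t]
gttiM => gttiMtg   [M -> M t g]
gttiMtg => gttiBStg   [M -> B S]
gttiBStg => gttigBiStg   [B -> g B i]
gttigBiStg => gttiggBiiStg   [B -> g B i]
gttiggBiiStg => gttiggttiiStg   [B -> t t]
gttiggttiiStg => gttiggttiiitg   [S -> i]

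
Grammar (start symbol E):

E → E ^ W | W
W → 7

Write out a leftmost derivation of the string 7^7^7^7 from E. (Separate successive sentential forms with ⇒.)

E ⇒ E^W   [E → E ^ W]
E^W ⇒ E^W^W   [E → E ^ W]
E^W^W ⇒ E^W^W^W   [E → E ^ W]
E^W^W^W ⇒ W^W^W^W   [E → W]
W^W^W^W ⇒ 7^W^W^W   [W → 7]
7^W^W^W ⇒ 7^7^W^W   [W → 7]
7^7^W^W ⇒ 7^7^7^W   [W → 7]
7^7^7^W ⇒ 7^7^7^7   [W → 7]

E⇒E^W⇒E^W^W⇒E^W^W^W⇒W^W^W^W⇒7^W^W^W⇒7^7^W^W⇒7^7^7^W⇒7^7^7^7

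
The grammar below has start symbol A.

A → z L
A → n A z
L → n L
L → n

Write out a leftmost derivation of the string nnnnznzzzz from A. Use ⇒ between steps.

A⇒nAz⇒nnAzz⇒nnnAzzz⇒nnnnAzzzz⇒nnnnzLzzzz⇒nnnnznzzzz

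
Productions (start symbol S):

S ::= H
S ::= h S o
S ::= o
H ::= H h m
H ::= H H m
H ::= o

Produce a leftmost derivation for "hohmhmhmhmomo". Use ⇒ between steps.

S⇒hSo⇒hHo⇒hHHmo⇒hHhmHmo⇒hHhmhmHmo⇒hHhmhmhmHmo⇒hHhmhmhmhmHmo⇒hohmhmhmhmHmo⇒hohmhmhmhmomo

S ⇒ hSo   [S ::= h S o]
hSo ⇒ hHo   [S ::= H]
hHo ⇒ hHHmo   [H ::= H H m]
hHHmo ⇒ hHhmHmo   [H ::= H h m]
hHhmHmo ⇒ hHhmhmHmo   [H ::= H h m]
hHhmhmHmo ⇒ hHhmhmhmHmo   [H ::= H h m]
hHhmhmhmHmo ⇒ hHhmhmhmhmHmo   [H ::= H h m]
hHhmhmhmhmHmo ⇒ hohmhmhmhmHmo   [H ::= o]
hohmhmhmhmHmo ⇒ hohmhmhmhmomo   [H ::= o]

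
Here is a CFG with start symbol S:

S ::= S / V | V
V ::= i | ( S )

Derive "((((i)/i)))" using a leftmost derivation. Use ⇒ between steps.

S ⇒ V ⇒ (S) ⇒ (V) ⇒ ((S)) ⇒ ((V)) ⇒ (((S))) ⇒ (((S/V))) ⇒ (((V/V))) ⇒ ((((S)/V))) ⇒ ((((V)/V))) ⇒ ((((i)/V))) ⇒ ((((i)/i)))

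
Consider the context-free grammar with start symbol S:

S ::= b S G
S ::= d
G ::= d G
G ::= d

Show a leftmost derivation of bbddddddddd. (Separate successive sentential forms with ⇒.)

S⇒bSG⇒bbSGG⇒bbdGG⇒bbddG⇒bbdddG⇒bbddddG⇒bbdddddG⇒bbddddddG⇒bbdddddddG⇒bbddddddddG⇒bbddddddddd

S ⇒ bSG   [S ::= b S G]
bSG ⇒ bbSGG   [S ::= b S G]
bbSGG ⇒ bbdGG   [S ::= d]
bbdGG ⇒ bbddG   [G ::= d]
bbddG ⇒ bbdddG   [G ::= d G]
bbdddG ⇒ bbddddG   [G ::= d G]
bbddddG ⇒ bbdddddG   [G ::= d G]
bbdddddG ⇒ bbddddddG   [G ::= d G]
bbddddddG ⇒ bbdddddddG   [G ::= d G]
bbdddddddG ⇒ bbddddddddG   [G ::= d G]
bbddddddddG ⇒ bbddddddddd   [G ::= d]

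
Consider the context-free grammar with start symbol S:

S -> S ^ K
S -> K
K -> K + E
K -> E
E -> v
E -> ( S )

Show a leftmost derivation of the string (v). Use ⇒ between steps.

S ⇒ K ⇒ E ⇒ (S) ⇒ (K) ⇒ (E) ⇒ (v)

S ⇒ K   [S -> K]
K ⇒ E   [K -> E]
E ⇒ (S)   [E -> ( S )]
(S) ⇒ (K)   [S -> K]
(K) ⇒ (E)   [K -> E]
(E) ⇒ (v)   [E -> v]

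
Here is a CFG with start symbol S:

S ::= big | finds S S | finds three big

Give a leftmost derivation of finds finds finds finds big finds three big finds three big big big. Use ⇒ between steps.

S ⇒ finds S S ⇒ finds finds S S S ⇒ finds finds finds S S S S ⇒ finds finds finds finds S S S S S ⇒ finds finds finds finds big S S S S ⇒ finds finds finds finds big finds three big S S S ⇒ finds finds finds finds big finds three big finds three big S S ⇒ finds finds finds finds big finds three big finds three big big S ⇒ finds finds finds finds big finds three big finds three big big big

S ⇒ finds S S   [S ::= finds S S]
finds S S ⇒ finds finds S S S   [S ::= finds S S]
finds finds S S S ⇒ finds finds finds S S S S   [S ::= finds S S]
finds finds finds S S S S ⇒ finds finds finds finds S S S S S   [S ::= finds S S]
finds finds finds finds S S S S S ⇒ finds finds finds finds big S S S S   [S ::= big]
finds finds finds finds big S S S S ⇒ finds finds finds finds big finds three big S S S   [S ::= finds three big]
finds finds finds finds big finds three big S S S ⇒ finds finds finds finds big finds three big finds three big S S   [S ::= finds three big]
finds finds finds finds big finds three big finds three big S S ⇒ finds finds finds finds big finds three big finds three big big S   [S ::= big]
finds finds finds finds big finds three big finds three big big S ⇒ finds finds finds finds big finds three big finds three big big big   [S ::= big]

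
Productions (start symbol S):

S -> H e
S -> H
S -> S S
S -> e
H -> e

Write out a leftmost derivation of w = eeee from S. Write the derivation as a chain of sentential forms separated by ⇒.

S ⇒ SS   [S -> S S]
SS ⇒ SSS   [S -> S S]
SSS ⇒ HSS   [S -> H]
HSS ⇒ eSS   [H -> e]
eSS ⇒ eHeS   [S -> H e]
eHeS ⇒ eeeS   [H -> e]
eeeS ⇒ eeee   [S -> e]

S ⇒ SS ⇒ SSS ⇒ HSS ⇒ eSS ⇒ eHeS ⇒ eeeS ⇒ eeee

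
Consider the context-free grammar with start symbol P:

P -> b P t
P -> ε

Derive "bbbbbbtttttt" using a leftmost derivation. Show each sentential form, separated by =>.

P => bPt => bbPtt => bbbPttt => bbbbPtttt => bbbbbPttttt => bbbbbbPtttttt => bbbbbbtttttt

P => bPt   [P -> b P t]
bPt => bbPtt   [P -> b P t]
bbPtt => bbbPttt   [P -> b P t]
bbbPttt => bbbbPtttt   [P -> b P t]
bbbbPtttt => bbbbbPttttt   [P -> b P t]
bbbbbPttttt => bbbbbbPtttttt   [P -> b P t]
bbbbbbPtttttt => bbbbbbtttttt   [P -> ε]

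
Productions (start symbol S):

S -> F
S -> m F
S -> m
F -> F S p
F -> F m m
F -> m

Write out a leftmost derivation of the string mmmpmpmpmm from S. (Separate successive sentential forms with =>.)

S=>mF=>mFmm=>mFSpmm=>mFSpSpmm=>mFSpSpSpmm=>mmSpSpSpmm=>mmmpSpSpmm=>mmmpmpSpmm=>mmmpmpmpmm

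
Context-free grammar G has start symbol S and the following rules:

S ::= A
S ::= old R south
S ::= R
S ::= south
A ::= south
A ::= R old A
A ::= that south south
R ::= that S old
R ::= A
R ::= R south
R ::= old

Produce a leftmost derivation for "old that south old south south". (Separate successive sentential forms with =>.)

S => old R south => old R south south => old that S old south south => old that south old south south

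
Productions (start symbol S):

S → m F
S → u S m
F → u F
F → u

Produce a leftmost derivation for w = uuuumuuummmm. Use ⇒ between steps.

S ⇒ uSm   [S → u S m]
uSm ⇒ uuSmm   [S → u S m]
uuSmm ⇒ uuuSmmm   [S → u S m]
uuuSmmm ⇒ uuuuSmmmm   [S → u S m]
uuuuSmmmm ⇒ uuuumFmmmm   [S → m F]
uuuumFmmmm ⇒ uuuumuFmmmm   [F → u F]
uuuumuFmmmm ⇒ uuuumuuFmmmm   [F → u F]
uuuumuuFmmmm ⇒ uuuumuuummmm   [F → u]

S ⇒ uSm ⇒ uuSmm ⇒ uuuSmmm ⇒ uuuuSmmmm ⇒ uuuumFmmmm ⇒ uuuumuFmmmm ⇒ uuuumuuFmmmm ⇒ uuuumuuummmm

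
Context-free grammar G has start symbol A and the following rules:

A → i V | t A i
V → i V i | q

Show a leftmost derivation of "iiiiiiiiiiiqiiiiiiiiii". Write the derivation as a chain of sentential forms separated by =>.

A=>iV=>iiVi=>iiiVii=>iiiiViii=>iiiiiViiii=>iiiiiiViiiii=>iiiiiiiViiiiii=>iiiiiiiiViiiiiii=>iiiiiiiiiViiiiiiii=>iiiiiiiiiiViiiiiiiii=>iiiiiiiiiiiViiiiiiiiii=>iiiiiiiiiiiqiiiiiiiiii

A => iV   [A → i V]
iV => iiVi   [V → i V i]
iiVi => iiiVii   [V → i V i]
iiiVii => iiiiViii   [V → i V i]
iiiiViii => iiiiiViiii   [V → i V i]
iiiiiViiii => iiiiiiViiiii   [V → i V i]
iiiiiiViiiii => iiiiiiiViiiiii   [V → i V i]
iiiiiiiViiiiii => iiiiiiiiViiiiiii   [V → i V i]
iiiiiiiiViiiiiii => iiiiiiiiiViiiiiiii   [V → i V i]
iiiiiiiiiViiiiiiii => iiiiiiiiiiViiiiiiiii   [V → i V i]
iiiiiiiiiiViiiiiiiii => iiiiiiiiiiiViiiiiiiiii   [V → i V i]
iiiiiiiiiiiViiiiiiiiii => iiiiiiiiiiiqiiiiiiiiii   [V → q]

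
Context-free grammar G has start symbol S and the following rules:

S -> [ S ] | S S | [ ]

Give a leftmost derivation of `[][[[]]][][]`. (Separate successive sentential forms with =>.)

S=>SS=>SSS=>[]SS=>[]SSS=>[][S]SS=>[][[S]]SS=>[][[[]]]SS=>[][[[]]][]S=>[][[[]]][][]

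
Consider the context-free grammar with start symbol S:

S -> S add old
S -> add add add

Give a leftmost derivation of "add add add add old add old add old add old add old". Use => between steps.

S => S add old   [S -> S add old]
S add old => S add old add old   [S -> S add old]
S add old add old => S add old add old add old   [S -> S add old]
S add old add old add old => S add old add old add old add old   [S -> S add old]
S add old add old add old add old => S add old add old add old add old add old   [S -> S add old]
S add old add old add old add old add old => add add add add old add old add old add old add old   [S -> add add add]

S => S add old => S add old add old => S add old add old add old => S add old add old add old add old => S add old add old add old add old add old => add add add add old add old add old add old add old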